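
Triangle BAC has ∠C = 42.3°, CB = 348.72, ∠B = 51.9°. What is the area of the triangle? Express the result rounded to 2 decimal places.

The third angle is ∠A = 180° − ∠C − ∠B = 85.80°.
Law of sines: AC = CB·sin B/sin A ≈ 275.16.
Law of sines: BA = CB·sin C/sin A ≈ 235.32.
Area = ½·CB·AC·sin C ≈ 32289.

32288.93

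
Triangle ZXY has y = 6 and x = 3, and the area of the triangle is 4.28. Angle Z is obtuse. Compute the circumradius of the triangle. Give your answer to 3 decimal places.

From area = ½·x·y·sin Z, we get sin Z = 2·area/(x·y) ≈ 0.47556.
Taking the obtuse solution, ∠Z ≈ 151.60°.
Law of cosines then gives z ≈ 8.7561.
Circumradius = z/(2 sin Z) ≈ 9.2061.

R ≈ 9.206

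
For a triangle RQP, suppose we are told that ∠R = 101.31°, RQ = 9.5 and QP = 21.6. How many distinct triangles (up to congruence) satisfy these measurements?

1

RQ·sin R = 9.5·sin(101.31°) ≈ 9.316.
Since ∠R is not acute, a triangle exists only if QP > RQ; here QP > RQ, so there is exactly one triangle.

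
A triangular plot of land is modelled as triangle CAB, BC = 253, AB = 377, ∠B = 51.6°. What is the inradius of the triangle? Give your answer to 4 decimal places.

80.7185

By the law of cosines, CA² = AB² + BC² − 2·AB·BC·cos B = 87647, so CA ≈ 296.05.
Area = ½·AB·BC·sin B ≈ 37375.
Semiperimeter s = (377+253+296.05)/2 = 463.03.
Inradius = area/s = 37375/463.03 ≈ 80.718.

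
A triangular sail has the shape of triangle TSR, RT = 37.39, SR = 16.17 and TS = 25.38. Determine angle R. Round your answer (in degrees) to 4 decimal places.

By the law of cosines, cos R = (SR² + RT² − TS²) / (2·SR·RT) ≈ 0.83968, so ∠R ≈ 32.89°.

32.8935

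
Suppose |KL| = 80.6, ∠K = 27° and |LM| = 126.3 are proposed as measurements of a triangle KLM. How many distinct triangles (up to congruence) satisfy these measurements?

|KL|·sin K = 80.6·sin(27°) ≈ 36.59.
Since |LM| ≥ |KL|, exactly one triangle exists.

1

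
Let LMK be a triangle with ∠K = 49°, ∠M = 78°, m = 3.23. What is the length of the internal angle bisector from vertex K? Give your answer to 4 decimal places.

The third angle is ∠L = 180° − ∠M − ∠K = 53.00°.
Law of sines: l = m·sin L/sin M ≈ 2.6372.
Law of sines: k = m·sin K/sin M ≈ 2.4922.
The bisector from K has length 2·l·m·cos(∠K/2)/(l+m) ≈ 2.6422.

2.6422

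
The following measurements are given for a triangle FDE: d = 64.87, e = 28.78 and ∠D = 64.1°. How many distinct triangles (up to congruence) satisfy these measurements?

1

e·sin D = 28.78·sin(64.1°) ≈ 25.89.
Since d ≥ e, exactly one triangle exists.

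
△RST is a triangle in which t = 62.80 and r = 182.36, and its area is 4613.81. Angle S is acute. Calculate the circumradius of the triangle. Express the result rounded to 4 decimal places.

From area = ½·t·r·sin S, we get sin S = 2·area/(t·r) ≈ 0.80575.
Taking the acute solution, ∠S ≈ 53.68°.
Law of cosines then gives s ≈ 153.73.
Circumradius = s/(2 sin S) ≈ 95.397.

95.3972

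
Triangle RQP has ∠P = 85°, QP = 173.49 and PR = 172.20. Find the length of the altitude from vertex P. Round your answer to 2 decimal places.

127.43

By the law of cosines, RQ² = QP² + PR² − 2·QP·PR·cos P = 54544, so RQ ≈ 233.55.
Area = ½·QP·PR·sin P ≈ 14881.
The altitude from P has length 2·area/RQ ≈ 127.43.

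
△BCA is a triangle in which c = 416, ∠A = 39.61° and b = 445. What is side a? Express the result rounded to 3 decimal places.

292.997

By the law of cosines, a² = b² + c² − 2·b·c·cos A = 85847, so a ≈ 293.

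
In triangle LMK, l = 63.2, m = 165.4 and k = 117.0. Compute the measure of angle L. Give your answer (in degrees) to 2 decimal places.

∠L ≈ 16.80°

By the law of cosines, cos L = (m² + k² − l²) / (2·m·k) ≈ 0.95732, so ∠L ≈ 16.80°.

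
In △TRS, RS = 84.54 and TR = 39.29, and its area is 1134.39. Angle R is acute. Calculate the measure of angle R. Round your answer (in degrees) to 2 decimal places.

From area = ½·TR·RS·sin R, we get sin R = 2·area/(TR·RS) ≈ 0.68304.
Taking the acute solution, ∠R ≈ 43.08°.

∠R ≈ 43.08°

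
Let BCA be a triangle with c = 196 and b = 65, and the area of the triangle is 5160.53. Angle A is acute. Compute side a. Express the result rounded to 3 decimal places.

From area = ½·b·c·sin A, we get sin A = 2·area/(b·c) ≈ 0.81013.
Taking the acute solution, ∠A ≈ 54.11°.
Law of cosines then gives a ≈ 166.44.

166.443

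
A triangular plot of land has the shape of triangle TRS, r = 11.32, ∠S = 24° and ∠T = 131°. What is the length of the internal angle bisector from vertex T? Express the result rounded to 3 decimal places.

4.604

The third angle is ∠R = 180° − ∠S − ∠T = 25.00°.
Law of sines: t = r·sin T/sin R ≈ 20.215.
Law of sines: s = r·sin S/sin R ≈ 10.895.
The bisector from T has length 2·r·s·cos(∠T/2)/(r+s) ≈ 4.6044.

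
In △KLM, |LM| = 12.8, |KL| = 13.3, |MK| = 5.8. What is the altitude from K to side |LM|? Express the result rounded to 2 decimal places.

h_K ≈ 5.74

Semiperimeter s = (12.8 + 5.8 + 13.3)/2 = 15.95.
Heron's formula: area = √(15.95·3.15·10.15·2.65) ≈ 36.761.
The altitude from K has length 2·area/|LM| ≈ 5.744.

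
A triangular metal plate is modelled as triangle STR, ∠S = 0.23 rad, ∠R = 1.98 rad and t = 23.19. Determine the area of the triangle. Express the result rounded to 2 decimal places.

area ≈ 70.07

The third angle is ∠T = π − ∠R − ∠S = 0.932 rad.
Law of sines: s = t·sin S/sin T ≈ 6.5873.
Law of sines: r = t·sin R/sin T ≈ 26.509.
Area = ½·t·s·sin R ≈ 70.074.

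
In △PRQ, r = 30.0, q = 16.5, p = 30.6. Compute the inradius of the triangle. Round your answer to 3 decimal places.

6.235

Semiperimeter s = (30.6 + 30 + 16.5)/2 = 38.55.
Heron's formula: area = √(38.55·7.95·8.55·22.05) ≈ 240.37.
Inradius = area/s = 240.37/38.55 ≈ 6.2353.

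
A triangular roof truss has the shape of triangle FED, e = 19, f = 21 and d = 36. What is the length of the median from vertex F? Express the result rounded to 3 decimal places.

Median from F: ½√(2·e² + 2·d² − f²) ≈ 26.8.

m_F ≈ 26.800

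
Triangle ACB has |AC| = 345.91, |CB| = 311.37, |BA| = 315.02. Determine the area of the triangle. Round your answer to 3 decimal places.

45157.515

Semiperimeter s = (311.37 + 315.02 + 345.91)/2 = 486.15.
Heron's formula: area = √(486.15·174.78·171.13·140.24) ≈ 45158.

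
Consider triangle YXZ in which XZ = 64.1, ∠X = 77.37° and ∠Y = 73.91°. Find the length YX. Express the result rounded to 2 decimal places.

32.06

The third angle is ∠Z = 180° − ∠Y − ∠X = 28.72°.
Law of sines: YX = XZ·sin Z/sin Y ≈ 32.058.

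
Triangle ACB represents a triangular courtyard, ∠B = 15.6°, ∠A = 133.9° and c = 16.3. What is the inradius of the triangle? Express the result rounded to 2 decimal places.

r ≈ 2.11

The third angle is ∠C = 180° − ∠B − ∠A = 30.50°.
Law of sines: a = c·sin A/sin C ≈ 23.141.
Law of sines: b = c·sin B/sin C ≈ 8.6366.
Area = ½·c·a·sin B ≈ 50.718.
Semiperimeter s = (23.141+16.3+8.6366)/2 = 24.039.
Inradius = area/s = 50.718/24.039 ≈ 2.1098.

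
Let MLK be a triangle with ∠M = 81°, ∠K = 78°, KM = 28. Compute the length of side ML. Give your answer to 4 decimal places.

The third angle is ∠L = 180° − ∠K − ∠M = 21.00°.
Law of sines: ML = KM·sin K/sin L ≈ 76.425.

76.4246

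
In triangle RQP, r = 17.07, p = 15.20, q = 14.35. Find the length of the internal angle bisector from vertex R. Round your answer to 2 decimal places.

By the law of cosines, cos R = (q² + p² − r²) / (2·q·p) ≈ 0.33371, so ∠R ≈ 70.51°.
The bisector from R has length 2·q·p·cos(∠R/2)/(q+p) ≈ 12.055.

12.06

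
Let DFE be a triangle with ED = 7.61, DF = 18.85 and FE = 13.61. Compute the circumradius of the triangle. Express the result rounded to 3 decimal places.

By the law of cosines, cos D = (ED² + DF² − FE²) / (2·ED·DF) ≈ 0.79472, so ∠D ≈ 37.37°.
Circumradius = FE/(2 sin D) ≈ 11.211.

R ≈ 11.211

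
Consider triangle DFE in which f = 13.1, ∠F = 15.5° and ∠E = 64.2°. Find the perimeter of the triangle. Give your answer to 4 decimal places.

perimeter ≈ 105.4635

The third angle is ∠D = 180° − ∠F − ∠E = 100.30°.
Law of sines: d = f·sin D/sin F ≈ 48.23.
Law of sines: e = f·sin E/sin F ≈ 44.134.
Semiperimeter s = (48.23+13.1+44.134)/2 = 52.732.
Perimeter = 48.23 + 13.1 + 44.134 = 105.46.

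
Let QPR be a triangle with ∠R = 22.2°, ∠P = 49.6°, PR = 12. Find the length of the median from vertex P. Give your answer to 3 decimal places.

The third angle is ∠Q = 180° − ∠P − ∠R = 108.20°.
Law of sines: RQ = PR·sin P/sin Q ≈ 9.6197.
Law of sines: QP = PR·sin R/sin Q ≈ 4.7729.
Median from P: ½√(2·QP² + 2·PR² − RQ²) ≈ 7.7624.

7.762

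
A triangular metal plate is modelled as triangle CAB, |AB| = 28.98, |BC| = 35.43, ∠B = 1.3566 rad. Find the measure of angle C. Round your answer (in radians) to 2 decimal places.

0.77

By the law of cosines, |CA|² = |AB|² + |BC|² − 2·|AB|·|BC|·cos B = 1658.6, so |CA| ≈ 40.726.
Law of cosines again: cos C = (|BC|² + |CA|² − |AB|²)/(2·|BC|·|CA|) ≈ 0.71870, so ∠C ≈ 0.7689 rad.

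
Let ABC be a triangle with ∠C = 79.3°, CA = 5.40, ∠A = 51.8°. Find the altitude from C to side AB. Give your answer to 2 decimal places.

4.24

The third angle is ∠B = 180° − ∠C − ∠A = 48.90°.
Law of sines: BC = CA·sin A/sin B ≈ 5.6314.
Law of sines: AB = CA·sin C/sin B ≈ 7.0414.
Area = ½·CA·BC·sin C ≈ 14.94.
The altitude from C has length 2·area/AB ≈ 4.2436.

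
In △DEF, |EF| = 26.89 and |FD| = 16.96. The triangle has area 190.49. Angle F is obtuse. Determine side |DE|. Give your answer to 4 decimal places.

From area = ½·|EF|·|FD|·sin F, we get sin F = 2·area/(|EF|·|FD|) ≈ 0.83538.
Taking the obtuse solution, ∠F ≈ 123.34°.
Law of cosines then gives |DE| ≈ 38.885.

38.8854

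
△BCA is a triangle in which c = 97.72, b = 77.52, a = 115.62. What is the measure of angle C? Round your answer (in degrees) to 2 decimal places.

By the law of cosines, cos C = (a² + b² − c²) / (2·a·b) ≈ 0.54827, so ∠C ≈ 56.75°.

∠C ≈ 56.75°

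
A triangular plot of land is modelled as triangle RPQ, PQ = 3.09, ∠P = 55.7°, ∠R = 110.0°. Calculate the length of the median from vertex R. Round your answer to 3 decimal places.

m_R ≈ 1.278

The third angle is ∠Q = 180° − ∠R − ∠P = 14.30°.
Law of sines: QR = PQ·sin P/sin R ≈ 2.7165.
Law of sines: RP = PQ·sin Q/sin R ≈ 0.81221.
Median from R: ½√(2·QR² + 2·RP² − PQ²) ≈ 1.2777.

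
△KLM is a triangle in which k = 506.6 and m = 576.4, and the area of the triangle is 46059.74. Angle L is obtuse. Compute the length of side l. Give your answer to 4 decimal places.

From area = ½·m·k·sin L, we get sin L = 2·area/(m·k) ≈ 0.31547.
Taking the obtuse solution, ∠L ≈ 161.61°.
Law of cosines then gives l ≈ 1069.1.

1069.1428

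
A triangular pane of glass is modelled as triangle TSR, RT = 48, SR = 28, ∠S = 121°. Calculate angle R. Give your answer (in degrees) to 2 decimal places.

∠R ≈ 29.00°

Law of sines: sin T = SR·sin S/RT ≈ 0.50001.
Since RT ≥ SR, only the acute value applies: ∠T ≈ 30.00°.
Then ∠R = 180° − ∠S − ∠T ≈ 29.00°.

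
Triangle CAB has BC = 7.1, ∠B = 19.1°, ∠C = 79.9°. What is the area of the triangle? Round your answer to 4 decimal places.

The third angle is ∠A = 180° − ∠B − ∠C = 81.00°.
Law of sines: AB = BC·sin C/sin A ≈ 7.0771.
Law of sines: CA = BC·sin B/sin A ≈ 2.3522.
Area = ½·BC·AB·sin B ≈ 8.2209.

area ≈ 8.2209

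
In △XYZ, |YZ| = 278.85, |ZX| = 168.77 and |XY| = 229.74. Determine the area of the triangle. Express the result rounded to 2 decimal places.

Semiperimeter s = (278.85 + 168.77 + 229.74)/2 = 338.68.
Heron's formula: area = √(338.68·59.83·169.91·108.94) ≈ 19367.

19366.78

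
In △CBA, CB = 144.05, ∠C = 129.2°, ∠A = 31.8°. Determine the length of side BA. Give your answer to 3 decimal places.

211.841

The third angle is ∠B = 180° − ∠A − ∠C = 19.00°.
Law of sines: BA = CB·sin C/sin A ≈ 211.84.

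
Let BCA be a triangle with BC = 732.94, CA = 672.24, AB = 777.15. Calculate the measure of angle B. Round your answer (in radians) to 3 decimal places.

By the law of cosines, cos B = (AB² + BC² − CA²) / (2·AB·BC) ≈ 0.60503, so ∠B ≈ 0.921 rad.

0.921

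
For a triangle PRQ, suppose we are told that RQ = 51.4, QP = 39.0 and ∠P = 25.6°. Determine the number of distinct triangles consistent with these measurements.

QP·sin P = 39.0·sin(25.6°) ≈ 16.85.
Since RQ ≥ QP, exactly one triangle exists.

1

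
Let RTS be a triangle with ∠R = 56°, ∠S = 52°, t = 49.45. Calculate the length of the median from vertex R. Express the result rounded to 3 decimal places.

The third angle is ∠T = 180° − ∠S − ∠R = 72.00°.
Law of sines: r = t·sin R/sin T ≈ 43.106.
Law of sines: s = t·sin S/sin T ≈ 40.972.
Median from R: ½√(2·t² + 2·s² − r²) ≈ 39.969.

39.969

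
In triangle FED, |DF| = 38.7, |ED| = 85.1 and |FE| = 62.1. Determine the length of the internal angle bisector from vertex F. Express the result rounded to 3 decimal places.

By the law of cosines, cos F = (|DF|² + |FE|² − |ED|²) / (2·|DF|·|FE|) ≈ -0.39278, so ∠F ≈ 113.13°.
The bisector from F has length 2·|DF|·|FE|·cos(∠F/2)/(|DF|+|FE|) ≈ 26.274.

t_F ≈ 26.274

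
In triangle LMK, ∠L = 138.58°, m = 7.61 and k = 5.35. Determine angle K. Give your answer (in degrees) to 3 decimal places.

16.938

By the law of cosines, l² = m² + k² − 2·m·k·cos L = 147.6, so l ≈ 12.149.
Law of cosines again: cos K = (l² + m² − k²)/(2·l·m) ≈ 0.95662, so ∠K ≈ 16.94°.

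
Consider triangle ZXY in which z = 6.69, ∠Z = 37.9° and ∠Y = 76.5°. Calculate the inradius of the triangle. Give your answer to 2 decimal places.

The third angle is ∠X = 180° − ∠Y − ∠Z = 65.60°.
Law of sines: x = z·sin X/sin Z ≈ 9.918.
Law of sines: y = z·sin Y/sin Z ≈ 10.59.
Area = ½·z·x·sin Y ≈ 32.259.
Semiperimeter s = (6.69+9.918+10.59)/2 = 13.599.
Inradius = area/s = 32.259/13.599 ≈ 2.3722.

2.37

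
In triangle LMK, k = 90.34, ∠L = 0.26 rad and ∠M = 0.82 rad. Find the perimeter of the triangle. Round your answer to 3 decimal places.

The third angle is ∠K = π − ∠L − ∠M = 2.062 rad.
Law of sines: l = k·sin L/sin K ≈ 26.333.
Law of sines: m = k·sin M/sin K ≈ 74.892.
Semiperimeter s = (26.333+74.892+90.34)/2 = 95.783.
Perimeter = 26.333 + 74.892 + 90.34 = 191.57.

perimeter ≈ 191.565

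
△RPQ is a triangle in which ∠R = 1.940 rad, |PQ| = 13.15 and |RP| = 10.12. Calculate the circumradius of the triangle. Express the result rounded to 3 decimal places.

Law of sines: sin Q = |RP|·sin R/|PQ| ≈ 0.71772.
Since |PQ| ≥ |RP|, only the acute value applies: ∠Q ≈ 0.801 rad.
Then ∠P = π − ∠R − ∠Q ≈ 0.401 rad.
Law of sines gives |QR| = |PQ|·sin P/sin R ≈ 5.5047.
Circumradius = |PQ|/(2 sin R) ≈ 7.0501.

7.050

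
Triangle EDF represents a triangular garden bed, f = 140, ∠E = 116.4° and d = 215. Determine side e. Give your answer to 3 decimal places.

304.289

By the law of cosines, e² = d² + f² − 2·d·f·cos E = 92592, so e ≈ 304.29.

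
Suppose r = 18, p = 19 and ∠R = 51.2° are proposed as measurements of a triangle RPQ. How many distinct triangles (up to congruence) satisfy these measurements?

2

p·sin R = 19·sin(51.2°) ≈ 14.81.
Since p sin R < r < p (14.81 < 18 < 19), two triangles exist.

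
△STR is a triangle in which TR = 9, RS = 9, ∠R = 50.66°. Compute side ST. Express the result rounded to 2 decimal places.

By the law of cosines, ST² = TR² + RS² − 2·TR·RS·cos R = 59.305, so ST ≈ 7.701.

7.70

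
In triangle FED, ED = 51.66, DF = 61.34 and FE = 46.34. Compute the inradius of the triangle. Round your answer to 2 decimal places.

Semiperimeter s = (51.66 + 61.34 + 46.34)/2 = 79.67.
Heron's formula: area = √(79.67·28.01·18.33·33.33) ≈ 1167.6.
Inradius = area/s = 1167.6/79.67 ≈ 14.656.

14.66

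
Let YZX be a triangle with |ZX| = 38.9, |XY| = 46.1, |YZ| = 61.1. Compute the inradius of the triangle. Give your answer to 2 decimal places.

r ≈ 12.27

Semiperimeter s = (38.9 + 46.1 + 61.1)/2 = 73.05.
Heron's formula: area = √(73.05·34.15·26.95·11.95) ≈ 896.33.
Inradius = area/s = 896.33/73.05 ≈ 12.27.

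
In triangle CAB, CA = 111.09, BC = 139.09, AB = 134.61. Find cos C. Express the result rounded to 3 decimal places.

By the law of cosines, cos C = (BC² + CA² − AB²) / (2·BC·CA) ≈ 0.43902, so ∠C ≈ 63.96°.

0.439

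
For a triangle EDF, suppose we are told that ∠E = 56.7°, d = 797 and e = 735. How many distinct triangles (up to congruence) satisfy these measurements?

2

d·sin E = 797·sin(56.7°) ≈ 666.1.
Since d sin E < e < d (666.1 < 735 < 797), two triangles exist.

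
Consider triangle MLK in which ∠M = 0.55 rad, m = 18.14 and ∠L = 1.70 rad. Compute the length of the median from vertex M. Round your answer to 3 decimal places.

29.573

The third angle is ∠K = π − ∠M − ∠L = 0.892 rad.
Law of sines: l = m·sin L/sin M ≈ 34.416.
Law of sines: k = m·sin K/sin M ≈ 27.003.
Median from M: ½√(2·l² + 2·k² − m²) ≈ 29.573.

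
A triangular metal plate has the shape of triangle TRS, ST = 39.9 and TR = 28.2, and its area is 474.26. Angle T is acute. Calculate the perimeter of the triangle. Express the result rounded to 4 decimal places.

From area = ½·ST·TR·sin T, we get sin T = 2·area/(ST·TR) ≈ 0.84299.
Taking the acute solution, ∠T ≈ 57.46°.
Law of cosines then gives RS ≈ 34.303.
Perimeter = 34.303 + 39.9 + 28.2 = 102.4.

perimeter ≈ 102.4035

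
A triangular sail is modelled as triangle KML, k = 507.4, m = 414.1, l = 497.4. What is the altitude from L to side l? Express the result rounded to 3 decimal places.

380.980

Semiperimeter s = (507.4 + 414.1 + 497.4)/2 = 709.45.
Heron's formula: area = √(709.45·202.05·295.35·212.05) ≈ 94750.
The altitude from L has length 2·area/l ≈ 380.98.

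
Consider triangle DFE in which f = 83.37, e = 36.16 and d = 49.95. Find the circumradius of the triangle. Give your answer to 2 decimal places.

By the law of cosines, cos D = (f² + e² − d²) / (2·f·e) ≈ 0.95585, so ∠D ≈ 17.09°.
Circumradius = d/(2 sin D) ≈ 84.987.

R ≈ 84.99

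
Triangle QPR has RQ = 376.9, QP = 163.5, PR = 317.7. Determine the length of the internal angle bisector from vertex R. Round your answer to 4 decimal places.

t_R ≈ 336.3133

By the law of cosines, cos R = (PR² + RQ² − QP²) / (2·PR·RQ) ≈ 0.90301, so ∠R ≈ 25.44°.
The bisector from R has length 2·PR·RQ·cos(∠R/2)/(PR+RQ) ≈ 336.31.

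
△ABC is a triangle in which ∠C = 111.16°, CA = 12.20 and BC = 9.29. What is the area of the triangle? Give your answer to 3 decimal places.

52.848

Area = ½·BC·CA·sin C ≈ 52.848.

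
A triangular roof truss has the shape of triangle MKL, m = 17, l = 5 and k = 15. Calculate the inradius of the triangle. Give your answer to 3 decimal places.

r ≈ 1.957

Semiperimeter s = (17 + 15 + 5)/2 = 18.5.
Heron's formula: area = √(18.5·1.5·3.5·13.5) ≈ 36.21.
Inradius = area/s = 36.21/18.5 ≈ 1.9573.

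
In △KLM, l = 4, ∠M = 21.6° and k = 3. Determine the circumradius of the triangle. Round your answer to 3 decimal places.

By the law of cosines, m² = k² + l² − 2·k·l·cos M = 2.6854, so m ≈ 1.6387.
Area = ½·k·l·sin M ≈ 2.2087.
Circumradius = m/(2 sin M) ≈ 2.2258.

R ≈ 2.226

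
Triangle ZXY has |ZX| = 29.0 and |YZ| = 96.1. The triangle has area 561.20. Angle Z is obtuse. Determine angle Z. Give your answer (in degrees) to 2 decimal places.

156.25

From area = ½·|YZ|·|ZX|·sin Z, we get sin Z = 2·area/(|YZ|·|ZX|) ≈ 0.40274.
Taking the obtuse solution, ∠Z ≈ 156.25°.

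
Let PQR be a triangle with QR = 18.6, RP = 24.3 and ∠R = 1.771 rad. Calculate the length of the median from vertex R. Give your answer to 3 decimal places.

13.754

By the law of cosines, PQ² = QR² + RP² − 2·QR·RP·cos R = 1116.2, so PQ ≈ 33.41.
Median from R: ½√(2·QR² + 2·RP² − PQ²) ≈ 13.754.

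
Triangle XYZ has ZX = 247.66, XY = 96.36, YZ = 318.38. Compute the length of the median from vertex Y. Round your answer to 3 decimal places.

199.979

Median from Y: ½√(2·XY² + 2·YZ² − ZX²) ≈ 199.98.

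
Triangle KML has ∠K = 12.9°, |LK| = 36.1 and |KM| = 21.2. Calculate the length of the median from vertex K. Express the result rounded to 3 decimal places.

By the law of cosines, |ML|² = |LK|² + |KM|² − 2·|LK|·|KM|·cos K = 260.64, so |ML| ≈ 16.144.
Median from K: ½√(2·|LK|² + 2·|KM|² − |ML|²) ≈ 28.481.

m_K ≈ 28.481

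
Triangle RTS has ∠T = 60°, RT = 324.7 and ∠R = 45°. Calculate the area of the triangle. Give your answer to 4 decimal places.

33419.9994

The third angle is ∠S = 180° − ∠R − ∠T = 75.00°.
Law of sines: TS = RT·sin R/sin S ≈ 237.7.
Law of sines: SR = RT·sin T/sin S ≈ 291.12.
Area = ½·RT·TS·sin T ≈ 33420.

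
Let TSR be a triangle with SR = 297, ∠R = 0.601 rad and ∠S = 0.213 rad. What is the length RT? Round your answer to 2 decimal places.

86.36

The third angle is ∠T = π − ∠S − ∠R = 2.328 rad.
Law of sines: RT = SR·sin S/sin T ≈ 86.355.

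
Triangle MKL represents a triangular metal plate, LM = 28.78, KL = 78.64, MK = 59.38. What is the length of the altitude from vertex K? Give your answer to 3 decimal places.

h_K ≈ 50.152

Semiperimeter s = (78.64 + 28.78 + 59.38)/2 = 83.4.
Heron's formula: area = √(83.4·4.76·54.62·24.02) ≈ 721.69.
The altitude from K has length 2·area/LM ≈ 50.152.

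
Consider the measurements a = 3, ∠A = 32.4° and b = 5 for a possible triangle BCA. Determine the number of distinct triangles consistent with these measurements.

2

b·sin A = 5·sin(32.4°) ≈ 2.679.
Since b sin A < a < b (2.679 < 3 < 5), two triangles exist.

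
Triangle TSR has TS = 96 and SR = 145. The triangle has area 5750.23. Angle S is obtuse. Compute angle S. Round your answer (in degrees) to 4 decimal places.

From area = ½·TS·SR·sin S, we get sin S = 2·area/(TS·SR) ≈ 0.82618.
Taking the obtuse solution, ∠S ≈ 124.29°.

∠S ≈ 124.2914°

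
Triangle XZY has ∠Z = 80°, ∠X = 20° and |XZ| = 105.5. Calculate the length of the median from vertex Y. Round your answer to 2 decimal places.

The third angle is ∠Y = 180° − ∠X − ∠Z = 80.00°.
Law of sines: |ZY| = |XZ|·sin X/sin Y ≈ 36.64.
Law of sines: |YX| = |XZ|·sin Z/sin Y ≈ 105.5.
Median from Y: ½√(2·|ZY|² + 2·|YX|² − |XZ|²) ≈ 58.769.

58.77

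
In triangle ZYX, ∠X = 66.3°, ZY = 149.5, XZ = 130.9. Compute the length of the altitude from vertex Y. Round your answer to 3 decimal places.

h_Y ≈ 129.994

Law of sines: sin Y = XZ·sin X/ZY ≈ 0.80174.
Since ZY ≥ XZ, only the acute value applies: ∠Y ≈ 53.30°.
Then ∠Z = 180° − ∠X − ∠Y ≈ 60.40°.
Law of sines gives YX = ZY·sin Z/sin X ≈ 141.97.
Area = ½·ZY·XZ·sin Z ≈ 8508.1.
The altitude from Y has length 2·area/XZ ≈ 129.99.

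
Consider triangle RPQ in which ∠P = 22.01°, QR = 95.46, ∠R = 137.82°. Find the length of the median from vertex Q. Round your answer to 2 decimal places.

m_Q ≈ 131.35

The third angle is ∠Q = 180° − ∠R − ∠P = 20.17°.
Law of sines: PQ = QR·sin R/sin P ≈ 171.03.
Law of sines: RP = QR·sin Q/sin P ≈ 87.828.
Median from Q: ½√(2·PQ² + 2·QR² − RP²) ≈ 131.35.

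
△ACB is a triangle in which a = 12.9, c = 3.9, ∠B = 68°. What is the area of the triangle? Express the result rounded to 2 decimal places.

Area = ½·a·c·sin B ≈ 23.323.

area ≈ 23.32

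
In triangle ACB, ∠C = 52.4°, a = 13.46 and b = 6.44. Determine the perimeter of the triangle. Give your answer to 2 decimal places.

By the law of cosines, c² = b² + a² − 2·b·a·cos C = 116.87, so c ≈ 10.811.
Semiperimeter s = (13.46+10.811+6.44)/2 = 15.355.
Perimeter = 13.46 + 10.811 + 6.44 = 30.711.

perimeter ≈ 30.71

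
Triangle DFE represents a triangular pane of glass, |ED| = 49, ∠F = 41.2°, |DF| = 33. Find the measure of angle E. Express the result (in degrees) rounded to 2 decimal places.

Law of sines: sin E = |DF|·sin F/|ED| ≈ 0.44361.
Since |ED| ≥ |DF|, only the acute value applies: ∠E ≈ 26.33°.
Then ∠D = 180° − ∠F − ∠E ≈ 112.47°.

26.33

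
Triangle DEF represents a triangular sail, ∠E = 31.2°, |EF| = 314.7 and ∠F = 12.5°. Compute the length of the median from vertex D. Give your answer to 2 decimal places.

The third angle is ∠D = 180° − ∠E − ∠F = 136.30°.
Law of sines: |FD| = |EF|·sin E/sin D ≈ 235.96.
Law of sines: |DE| = |EF|·sin F/sin D ≈ 98.589.
Median from D: ½√(2·|FD|² + 2·|DE|² − |EF|²) ≈ 89.108.

89.11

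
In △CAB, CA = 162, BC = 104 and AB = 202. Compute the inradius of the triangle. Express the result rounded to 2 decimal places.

r ≈ 35.78

Semiperimeter s = (202 + 104 + 162)/2 = 234.
Heron's formula: area = √(234·32·130·72) ≈ 8371.8.
Inradius = area/s = 8371.8/234 ≈ 35.777.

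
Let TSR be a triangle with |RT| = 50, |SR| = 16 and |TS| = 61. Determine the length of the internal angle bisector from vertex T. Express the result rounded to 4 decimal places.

By the law of cosines, cos T = (|RT|² + |TS|² − |SR|²) / (2·|RT|·|TS|) ≈ 0.97787, so ∠T ≈ 12.08°.
The bisector from T has length 2·|RT|·|TS|·cos(∠T/2)/(|RT|+|TS|) ≈ 54.65.

t_T ≈ 54.6501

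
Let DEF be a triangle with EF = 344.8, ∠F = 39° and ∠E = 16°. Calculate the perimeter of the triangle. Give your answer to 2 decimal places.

The third angle is ∠D = 180° − ∠E − ∠F = 125.00°.
Law of sines: FD = EF·sin E/sin D ≈ 116.02.
Law of sines: DE = EF·sin F/sin D ≈ 264.9.
Semiperimeter s = (344.8+116.02+264.9)/2 = 362.86.
Perimeter = 344.8 + 116.02 + 264.9 = 725.72.

perimeter ≈ 725.72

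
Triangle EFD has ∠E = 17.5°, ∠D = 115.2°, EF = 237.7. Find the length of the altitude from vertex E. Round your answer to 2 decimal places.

The third angle is ∠F = 180° − ∠D − ∠E = 47.30°.
Law of sines: FD = EF·sin E/sin D ≈ 78.996.
Law of sines: DE = EF·sin F/sin D ≈ 193.06.
Area = ½·EF·FD·sin F ≈ 6899.9.
The altitude from E has length 2·area/FD ≈ 174.69.

174.69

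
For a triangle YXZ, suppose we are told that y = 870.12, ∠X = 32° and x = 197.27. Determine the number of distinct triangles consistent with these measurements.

0

y·sin X = 870.12·sin(32°) ≈ 461.1.
Since x = 197.27 < 461.1 = y sin X, no triangle exists.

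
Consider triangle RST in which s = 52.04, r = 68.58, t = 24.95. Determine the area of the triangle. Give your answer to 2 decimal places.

Semiperimeter p = (68.58 + 52.04 + 24.95)/2 = 72.785.
Heron's formula: area = √(72.785·4.205·20.745·47.835) ≈ 551.1.

551.10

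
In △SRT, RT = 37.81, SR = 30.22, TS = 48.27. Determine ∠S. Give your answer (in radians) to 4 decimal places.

By the law of cosines, cos S = (TS² + SR² − RT²) / (2·TS·SR) ≈ 0.62166, so ∠S ≈ 0.900 rad.

0.8999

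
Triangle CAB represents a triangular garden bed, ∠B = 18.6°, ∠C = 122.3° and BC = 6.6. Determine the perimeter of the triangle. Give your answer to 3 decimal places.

18.784

The third angle is ∠A = 180° − ∠B − ∠C = 39.10°.
Law of sines: AB = BC·sin C/sin A ≈ 8.8456.
Law of sines: CA = BC·sin B/sin A ≈ 3.3379.
Semiperimeter s = (8.8456+6.6+3.3379)/2 = 9.3918.
Perimeter = 8.8456 + 6.6 + 3.3379 = 18.784.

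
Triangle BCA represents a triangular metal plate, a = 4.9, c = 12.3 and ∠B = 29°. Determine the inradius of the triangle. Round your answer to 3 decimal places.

1.143

By the law of cosines, b² = c² + a² − 2·c·a·cos B = 69.873, so b ≈ 8.359.
Area = ½·c·a·sin B ≈ 14.61.
Semiperimeter s = (8.359+12.3+4.9)/2 = 12.78.
Inradius = area/s = 14.61/12.78 ≈ 1.1432.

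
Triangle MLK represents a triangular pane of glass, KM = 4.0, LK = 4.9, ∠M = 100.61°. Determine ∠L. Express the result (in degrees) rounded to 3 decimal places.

Law of sines: sin L = KM·sin M/LK ≈ 0.80237.
Since LK ≥ KM, only the acute value applies: ∠L ≈ 53.36°.
Then ∠K = 180° − ∠M − ∠L ≈ 26.03°.

53.357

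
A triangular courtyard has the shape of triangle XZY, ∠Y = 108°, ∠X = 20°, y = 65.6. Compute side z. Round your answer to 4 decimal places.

The third angle is ∠Z = 180° − ∠Y − ∠X = 52.00°.
Law of sines: z = y·sin Z/sin Y ≈ 54.354.

54.3538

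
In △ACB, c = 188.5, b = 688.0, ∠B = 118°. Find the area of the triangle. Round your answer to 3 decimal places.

Law of sines: sin C = c·sin B/b ≈ 0.24191.
Since b ≥ c, only the acute value applies: ∠C ≈ 14.00°.
Then ∠A = 180° − ∠B − ∠C ≈ 48.00°.
Law of sines gives a = b·sin A/sin B ≈ 579.07.
Area = ½·b·c·sin A ≈ 48189.

area ≈ 48188.915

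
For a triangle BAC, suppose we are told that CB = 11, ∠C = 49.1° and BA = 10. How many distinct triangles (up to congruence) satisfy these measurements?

CB·sin C = 11·sin(49.1°) ≈ 8.314.
Since CB sin C < BA < CB (8.314 < 10 < 11), two triangles exist.

2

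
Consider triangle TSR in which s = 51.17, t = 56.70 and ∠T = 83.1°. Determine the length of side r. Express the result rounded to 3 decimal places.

31.333

Law of sines: sin S = s·sin T/t ≈ 0.89593.
Since t ≥ s, only the acute value applies: ∠S ≈ 63.63°.
Then ∠R = 180° − ∠T − ∠S ≈ 33.27°.
Law of sines gives r = t·sin R/sin T ≈ 31.333.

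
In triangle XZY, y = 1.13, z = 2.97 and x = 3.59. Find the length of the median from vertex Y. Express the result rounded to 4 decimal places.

Median from Y: ½√(2·x² + 2·z² − y²) ≈ 3.2458.

3.2458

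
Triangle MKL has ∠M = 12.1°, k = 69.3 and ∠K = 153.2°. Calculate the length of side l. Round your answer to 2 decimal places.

The third angle is ∠L = 180° − ∠M − ∠K = 14.70°.
Law of sines: l = k·sin L/sin K ≈ 39.003.

39.00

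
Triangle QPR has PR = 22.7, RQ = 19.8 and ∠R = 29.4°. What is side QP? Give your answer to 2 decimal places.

By the law of cosines, QP² = PR² + RQ² − 2·PR·RQ·cos R = 124.18, so QP ≈ 11.144.

11.14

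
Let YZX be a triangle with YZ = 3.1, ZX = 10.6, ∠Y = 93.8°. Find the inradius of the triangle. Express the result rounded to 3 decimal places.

Law of sines: sin X = YZ·sin Y/ZX ≈ 0.29181.
Since ZX ≥ YZ, only the acute value applies: ∠X ≈ 16.97°.
Then ∠Z = 180° − ∠Y − ∠X ≈ 69.23°.
Law of sines gives XY = ZX·sin Z/sin Y ≈ 9.9332.
Area = ½·ZX·YZ·sin Z ≈ 15.363.
Semiperimeter s = (10.6+9.9332+3.1)/2 = 11.817.
Inradius = area/s = 15.363/11.817 ≈ 1.3001.

r ≈ 1.300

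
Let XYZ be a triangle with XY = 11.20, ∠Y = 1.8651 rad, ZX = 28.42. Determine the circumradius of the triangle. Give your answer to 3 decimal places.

Law of sines: sin Z = XY·sin Y/ZX ≈ 0.37714.
Since ZX ≥ XY, only the acute value applies: ∠Z ≈ 0.3867 rad.
Then ∠X = π − ∠Y − ∠Z ≈ 0.8898 rad.
Law of sines gives YZ = ZX·sin X/sin Y ≈ 23.072.
Circumradius = ZX/(2 sin Y) ≈ 14.848.

R ≈ 14.848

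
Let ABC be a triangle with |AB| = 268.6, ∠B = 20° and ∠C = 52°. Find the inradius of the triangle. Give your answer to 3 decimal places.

The third angle is ∠A = 180° − ∠B − ∠C = 108.00°.
Law of sines: |BC| = |AB|·sin A/sin C ≈ 324.18.
Law of sines: |CA| = |AB|·sin B/sin C ≈ 116.58.
Area = ½·|AB|·|BC|·sin B ≈ 14890.
Semiperimeter s = (324.18+116.58+268.6)/2 = 354.68.
Inradius = area/s = 14890/354.68 ≈ 41.983.

r ≈ 41.983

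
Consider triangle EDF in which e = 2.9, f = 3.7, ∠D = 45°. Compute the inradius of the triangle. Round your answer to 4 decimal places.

r ≈ 0.8219

By the law of cosines, d² = f² + e² − 2·f·e·cos D = 6.9255, so d ≈ 2.6316.
Area = ½·f·e·sin D ≈ 3.7936.
Semiperimeter s = (2.9+2.6316+3.7)/2 = 4.6158.
Inradius = area/s = 3.7936/4.6158 ≈ 0.82188.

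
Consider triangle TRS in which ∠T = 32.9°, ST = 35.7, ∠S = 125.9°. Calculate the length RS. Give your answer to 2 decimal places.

The third angle is ∠R = 180° − ∠S − ∠T = 21.20°.
Law of sines: RS = ST·sin T/sin R ≈ 53.623.

53.62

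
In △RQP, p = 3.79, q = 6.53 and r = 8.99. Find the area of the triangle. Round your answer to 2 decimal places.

Semiperimeter s = (8.99 + 6.53 + 3.79)/2 = 9.655.
Heron's formula: area = √(9.655·0.665·3.125·5.865) ≈ 10.848.

10.85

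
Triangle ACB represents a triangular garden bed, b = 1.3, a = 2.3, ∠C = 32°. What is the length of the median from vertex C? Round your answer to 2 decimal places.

1.74

By the law of cosines, c² = b² + a² − 2·b·a·cos C = 1.9087, so c ≈ 1.3815.
Median from C: ½√(2·b² + 2·a² − c²) ≈ 1.7358.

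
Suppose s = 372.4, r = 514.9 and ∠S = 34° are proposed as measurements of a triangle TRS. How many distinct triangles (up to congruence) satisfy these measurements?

r·sin S = 514.9·sin(34°) ≈ 287.9.
Since r sin S < s < r (287.9 < 372.4 < 514.9), two triangles exist.

2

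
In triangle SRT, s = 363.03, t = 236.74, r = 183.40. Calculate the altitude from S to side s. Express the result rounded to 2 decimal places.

Semiperimeter p = (363.03 + 183.4 + 236.74)/2 = 391.58.
Heron's formula: area = √(391.58·28.555·208.18·154.84) ≈ 18986.
The altitude from S has length 2·area/s ≈ 104.6.

104.60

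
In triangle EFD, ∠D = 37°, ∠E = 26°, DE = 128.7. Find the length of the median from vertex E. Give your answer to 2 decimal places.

105.16

The third angle is ∠F = 180° − ∠D − ∠E = 117.00°.
Law of sines: FD = DE·sin E/sin F ≈ 63.32.
Law of sines: EF = DE·sin D/sin F ≈ 86.928.
Median from E: ½√(2·DE² + 2·EF² − FD²) ≈ 105.16.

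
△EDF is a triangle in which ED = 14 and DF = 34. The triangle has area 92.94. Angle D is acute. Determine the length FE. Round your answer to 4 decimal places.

21.8080

From area = ½·ED·DF·sin D, we get sin D = 2·area/(ED·DF) ≈ 0.39050.
Taking the acute solution, ∠D ≈ 22.99°.
Law of cosines then gives FE ≈ 21.808.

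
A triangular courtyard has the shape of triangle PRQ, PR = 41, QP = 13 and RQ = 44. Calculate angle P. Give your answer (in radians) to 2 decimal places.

∠P ≈ 1.65 rad

By the law of cosines, cos P = (QP² + PR² − RQ²) / (2·QP·PR) ≈ -0.08068, so ∠P ≈ 1.6516 rad.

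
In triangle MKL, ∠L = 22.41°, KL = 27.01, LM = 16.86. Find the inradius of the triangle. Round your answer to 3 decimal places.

r ≈ 3.047

By the law of cosines, MK² = KL² + LM² − 2·KL·LM·cos L = 171.8, so MK ≈ 13.107.
Area = ½·KL·LM·sin L ≈ 86.804.
Semiperimeter s = (27.01+16.86+13.107)/2 = 28.489.
Inradius = area/s = 86.804/28.489 ≈ 3.047.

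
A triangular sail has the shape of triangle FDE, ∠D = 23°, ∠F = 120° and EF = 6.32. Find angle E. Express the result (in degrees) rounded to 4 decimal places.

∠E ≈ 37.0000°

The third angle is ∠E = 180° − ∠F − ∠D = 37.00°.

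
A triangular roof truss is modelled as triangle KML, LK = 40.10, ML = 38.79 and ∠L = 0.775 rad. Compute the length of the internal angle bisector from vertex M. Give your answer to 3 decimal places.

27.607

By the law of cosines, KM² = ML² + LK² − 2·ML·LK·cos L = 890.14, so KM ≈ 29.835.
Law of cosines again: cos M = (KM² + ML² − LK²)/(2·KM·ML) ≈ 0.33992, so ∠M ≈ 1.224 rad.
The bisector from M has length 2·KM·ML·cos(∠M/2)/(KM+ML) ≈ 27.607.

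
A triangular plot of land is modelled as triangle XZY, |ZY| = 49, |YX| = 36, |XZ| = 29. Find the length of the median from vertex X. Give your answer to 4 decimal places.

Median from X: ½√(2·|YX|² + 2·|XZ|² − |ZY|²) ≈ 21.639.

21.6391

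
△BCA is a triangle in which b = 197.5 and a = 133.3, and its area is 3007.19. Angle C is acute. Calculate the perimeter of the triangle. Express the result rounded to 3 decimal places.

From area = ½·a·b·sin C, we get sin C = 2·area/(a·b) ≈ 0.22845.
Taking the acute solution, ∠C ≈ 13.21°.
Law of cosines then gives c ≈ 74.257.
Perimeter = 197.5 + 74.257 + 133.3 = 405.06.

405.057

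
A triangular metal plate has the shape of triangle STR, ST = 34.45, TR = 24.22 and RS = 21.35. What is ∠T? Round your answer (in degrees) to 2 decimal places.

∠T ≈ 37.86°

By the law of cosines, cos T = (ST² + TR² − RS²) / (2·ST·TR) ≈ 0.78956, so ∠T ≈ 37.86°.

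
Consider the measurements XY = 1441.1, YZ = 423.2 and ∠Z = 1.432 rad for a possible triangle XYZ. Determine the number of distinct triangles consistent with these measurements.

1

YZ·sin Z = 423.2·sin(1.432 rad) ≈ 419.1.
Since XY ≥ YZ, exactly one triangle exists.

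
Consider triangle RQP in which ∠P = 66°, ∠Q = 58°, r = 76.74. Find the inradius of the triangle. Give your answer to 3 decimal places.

22.949

The third angle is ∠R = 180° − ∠Q − ∠P = 56.00°.
Law of sines: q = r·sin Q/sin R ≈ 78.5.
Law of sines: p = r·sin P/sin R ≈ 84.562.
Area = ½·r·q·sin P ≈ 2751.6.
Semiperimeter s = (76.74+78.5+84.562)/2 = 119.9.
Inradius = area/s = 2751.6/119.9 ≈ 22.949.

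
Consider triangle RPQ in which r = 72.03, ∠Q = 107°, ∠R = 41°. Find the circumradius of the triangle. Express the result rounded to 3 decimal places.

The third angle is ∠P = 180° − ∠Q − ∠R = 32.00°.
Law of sines: p = r·sin P/sin R ≈ 58.181.
Law of sines: q = r·sin Q/sin R ≈ 104.99.
Circumradius = r/(2 sin R) ≈ 54.896.

54.896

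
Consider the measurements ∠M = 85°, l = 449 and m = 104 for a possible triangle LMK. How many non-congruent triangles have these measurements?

0

l·sin M = 449·sin(85°) ≈ 447.3.
Since m = 104 < 447.3 = l sin M, no triangle exists.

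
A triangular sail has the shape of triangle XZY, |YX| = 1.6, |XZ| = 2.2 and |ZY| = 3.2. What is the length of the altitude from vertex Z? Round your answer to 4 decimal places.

Semiperimeter s = (3.2 + 1.6 + 2.2)/2 = 3.5.
Heron's formula: area = √(3.5·0.3·1.9·1.3) ≈ 1.6104.
The altitude from Z has length 2·area/|YX| ≈ 2.013.

h_Z ≈ 2.0130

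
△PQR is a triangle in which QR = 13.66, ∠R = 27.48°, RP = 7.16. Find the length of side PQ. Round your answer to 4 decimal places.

8.0200

By the law of cosines, PQ² = QR² + RP² − 2·QR·RP·cos R = 64.32, so PQ ≈ 8.02.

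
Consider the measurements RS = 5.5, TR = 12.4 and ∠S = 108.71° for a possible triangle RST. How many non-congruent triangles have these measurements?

RS·sin S = 5.5·sin(108.71°) ≈ 5.209.
Since ∠S is not acute, a triangle exists only if TR > RS; here TR > RS, so there is exactly one triangle.

1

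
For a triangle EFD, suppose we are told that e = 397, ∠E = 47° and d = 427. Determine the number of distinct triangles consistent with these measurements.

2

d·sin E = 427·sin(47°) ≈ 312.3.
Since d sin E < e < d (312.3 < 397 < 427), two triangles exist.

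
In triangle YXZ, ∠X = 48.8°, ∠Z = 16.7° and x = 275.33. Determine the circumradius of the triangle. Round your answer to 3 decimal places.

The third angle is ∠Y = 180° − ∠X − ∠Z = 114.50°.
Law of sines: y = x·sin Y/sin X ≈ 332.98.
Law of sines: z = x·sin Z/sin X ≈ 105.15.
Circumradius = x/(2 sin X) ≈ 182.96.

182.964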